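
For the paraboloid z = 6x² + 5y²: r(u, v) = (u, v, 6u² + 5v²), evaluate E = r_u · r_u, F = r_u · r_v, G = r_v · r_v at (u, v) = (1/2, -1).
E = 37;  F = -60;  G = 101

Partials: r_u = (1, 0, 12*u), r_v = (0, 1, 10*v). As functions of (u, v):
  E = r_u · r_u = 144*u^2 + 1,
  F = r_u · r_v = 120*u*v,
  G = r_v · r_v = 100*v^2 + 1.
Evaluating at (u, v) = (1/2, -1): E = 37, F = -60, G = 101.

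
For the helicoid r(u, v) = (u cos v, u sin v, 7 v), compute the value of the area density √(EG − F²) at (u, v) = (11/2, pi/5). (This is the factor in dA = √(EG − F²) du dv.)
√(EG − F²)|_{(11/2, pi/5)} = sqrt(317)/2

E = 1, F = 0, G = u^2 + 49, so EG − F² = u^2 + 49. Taking the positive square root: √(EG − F²) = sqrt(u^2 + 49). At (u, v) = (11/2, pi/5): sqrt(317)/2.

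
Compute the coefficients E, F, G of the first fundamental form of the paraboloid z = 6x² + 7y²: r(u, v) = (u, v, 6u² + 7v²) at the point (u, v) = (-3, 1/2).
E = 1297;  F = -252;  G = 50

Partials: r_u = (1, 0, 12*u), r_v = (0, 1, 14*v). As functions of (u, v):
  E = r_u · r_u = 144*u^2 + 1,
  F = r_u · r_v = 168*u*v,
  G = r_v · r_v = 196*v^2 + 1.
Evaluating at (u, v) = (-3, 1/2): E = 1297, F = -252, G = 50.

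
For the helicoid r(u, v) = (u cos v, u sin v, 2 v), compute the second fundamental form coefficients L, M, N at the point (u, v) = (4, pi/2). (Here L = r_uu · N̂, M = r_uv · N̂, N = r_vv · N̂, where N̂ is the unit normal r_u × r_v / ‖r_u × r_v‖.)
L = 0;  M = -sqrt(5)/5;  N = 0

Compute the unit normal N̂(u, v) = (2*sin(v)/sqrt(u^2 + 4), -2*cos(v)/sqrt(u^2 + 4), u/sqrt(u^2 + 4)), and the second partials r_uu, r_uv, r_vv. Take dot products:
  L(u, v) = r_uu · N̂ = 0,
  M(u, v) = r_uv · N̂ = -2/sqrt(u^2 + 4),
  N(u, v) = r_vv · N̂ = 0.
Evaluating at (u, v) = (4, pi/2):
  L = 0, M = -sqrt(5)/5, N = 0.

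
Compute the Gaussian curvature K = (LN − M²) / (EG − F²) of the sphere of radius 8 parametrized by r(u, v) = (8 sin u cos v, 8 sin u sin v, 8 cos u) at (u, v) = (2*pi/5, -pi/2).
K = 1/64

Coefficients of the first fundamental form: E = 64, F = 0, G = 64*sin(u)^2.
Coefficients of the second fundamental form: L = -8*sin(u)/Abs(sin(u)), M = 0, N = -8*sin(u)^3/Abs(sin(u)).
Assemble K = (LN − M²)/(EG − F²) = 1/64. At (u, v) = (2*pi/5, -pi/2): K = 1/64.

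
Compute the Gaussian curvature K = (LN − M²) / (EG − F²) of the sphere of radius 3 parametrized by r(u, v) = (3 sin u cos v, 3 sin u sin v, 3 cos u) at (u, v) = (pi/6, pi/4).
K = 1/9

Coefficients of the first fundamental form: E = 9, F = 0, G = 9*sin(u)^2.
Coefficients of the second fundamental form: L = -3*sin(u)/Abs(sin(u)), M = 0, N = -3*sin(u)^3/Abs(sin(u)).
Assemble K = (LN − M²)/(EG − F²) = 1/9. At (u, v) = (pi/6, pi/4): K = 1/9.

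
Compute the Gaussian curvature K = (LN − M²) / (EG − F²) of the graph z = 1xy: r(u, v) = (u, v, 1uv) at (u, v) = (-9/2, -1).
K = -16/7921

Coefficients of the first fundamental form: E = v^2 + 1, F = u*v, G = u^2 + 1.
Coefficients of the second fundamental form: L = 0, M = 1/sqrt(u^2 + v^2 + 1), N = 0.
Assemble K = (LN − M²)/(EG − F²) = 1/((u^2*v^2 - (u^2 + 1)*(v^2 + 1))*(u^2 + v^2 + 1)). At (u, v) = (-9/2, -1): K = -16/7921.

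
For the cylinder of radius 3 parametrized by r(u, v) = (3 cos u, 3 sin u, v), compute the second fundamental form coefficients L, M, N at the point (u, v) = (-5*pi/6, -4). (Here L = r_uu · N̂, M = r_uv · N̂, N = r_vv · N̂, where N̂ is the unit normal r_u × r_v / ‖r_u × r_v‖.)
L = -3;  M = 0;  N = 0

Compute the unit normal N̂(u, v) = (cos(u), sin(u), 0), and the second partials r_uu, r_uv, r_vv. Take dot products:
  L(u, v) = r_uu · N̂ = -3,
  M(u, v) = r_uv · N̂ = 0,
  N(u, v) = r_vv · N̂ = 0.
Evaluating at (u, v) = (-5*pi/6, -4):
  L = -3, M = 0, N = 0.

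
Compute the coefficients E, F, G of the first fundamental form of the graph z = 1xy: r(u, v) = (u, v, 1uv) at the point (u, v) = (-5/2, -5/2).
E = 29/4;  F = 25/4;  G = 29/4

Partials: r_u = (1, 0, v), r_v = (0, 1, u). As functions of (u, v):
  E = r_u · r_u = v^2 + 1,
  F = r_u · r_v = u*v,
  G = r_v · r_v = u^2 + 1.
Evaluating at (u, v) = (-5/2, -5/2): E = 29/4, F = 25/4, G = 29/4.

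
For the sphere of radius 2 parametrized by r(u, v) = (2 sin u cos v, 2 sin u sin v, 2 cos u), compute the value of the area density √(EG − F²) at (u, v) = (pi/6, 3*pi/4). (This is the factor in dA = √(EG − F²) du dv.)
√(EG − F²)|_{(pi/6, 3*pi/4)} = 2

E = 4, F = 0, G = 4*sin(u)^2, so EG − F² = 16*sin(u)^2. Taking the positive square root: √(EG − F²) = 4*Abs(sin(u)). At (u, v) = (pi/6, 3*pi/4): 2.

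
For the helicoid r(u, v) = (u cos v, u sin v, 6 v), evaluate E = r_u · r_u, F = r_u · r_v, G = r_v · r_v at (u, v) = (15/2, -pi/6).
E = 1;  F = 0;  G = 369/4

Partials: r_u = (cos(v), sin(v), 0), r_v = (-u*sin(v), u*cos(v), 6). As functions of (u, v):
  E = r_u · r_u = 1,
  F = r_u · r_v = 0,
  G = r_v · r_v = u^2 + 36.
Evaluating at (u, v) = (15/2, -pi/6): E = 1, F = 0, G = 369/4.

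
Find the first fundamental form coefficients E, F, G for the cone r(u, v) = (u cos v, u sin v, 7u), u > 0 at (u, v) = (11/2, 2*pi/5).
E = 50;  F = 0;  G = 121/4

Partials: r_u = (cos(v), sin(v), 7), r_v = (-u*sin(v), u*cos(v), 0). As functions of (u, v):
  E = r_u · r_u = 50,
  F = r_u · r_v = 0,
  G = r_v · r_v = u^2.
Evaluating at (u, v) = (11/2, 2*pi/5): E = 50, F = 0, G = 121/4.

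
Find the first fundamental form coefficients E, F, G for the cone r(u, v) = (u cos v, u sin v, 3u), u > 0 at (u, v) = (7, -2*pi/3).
E = 10;  F = 0;  G = 49

Partials: r_u = (cos(v), sin(v), 3), r_v = (-u*sin(v), u*cos(v), 0). As functions of (u, v):
  E = r_u · r_u = 10,
  F = r_u · r_v = 0,
  G = r_v · r_v = u^2.
Evaluating at (u, v) = (7, -2*pi/3): E = 10, F = 0, G = 49.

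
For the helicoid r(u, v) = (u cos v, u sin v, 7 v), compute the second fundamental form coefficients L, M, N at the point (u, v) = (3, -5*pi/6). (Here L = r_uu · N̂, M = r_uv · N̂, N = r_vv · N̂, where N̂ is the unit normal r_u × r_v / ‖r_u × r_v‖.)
L = 0;  M = -7*sqrt(58)/58;  N = 0

Compute the unit normal N̂(u, v) = (7*sin(v)/sqrt(u^2 + 49), -7*cos(v)/sqrt(u^2 + 49), u/sqrt(u^2 + 49)), and the second partials r_uu, r_uv, r_vv. Take dot products:
  L(u, v) = r_uu · N̂ = 0,
  M(u, v) = r_uv · N̂ = -7/sqrt(u^2 + 49),
  N(u, v) = r_vv · N̂ = 0.
Evaluating at (u, v) = (3, -5*pi/6):
  L = 0, M = -7*sqrt(58)/58, N = 0.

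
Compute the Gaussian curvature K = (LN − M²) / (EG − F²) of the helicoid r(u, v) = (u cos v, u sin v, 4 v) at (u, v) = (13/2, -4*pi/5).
K = -256/54289

Coefficients of the first fundamental form: E = 1, F = 0, G = u^2 + 16.
Coefficients of the second fundamental form: L = 0, M = -4/sqrt(u^2 + 16), N = 0.
Assemble K = (LN − M²)/(EG − F²) = -16/(u^2 + 16)^2. At (u, v) = (13/2, -4*pi/5): K = -256/54289.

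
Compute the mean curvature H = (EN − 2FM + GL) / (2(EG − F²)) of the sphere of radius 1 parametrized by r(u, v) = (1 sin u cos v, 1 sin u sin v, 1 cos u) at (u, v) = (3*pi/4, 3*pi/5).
H = -1

With E = 1, F = 0, G = sin(u)^2, L = -sin(u)/Abs(sin(u)), M = 0, N = -sin(u)^3/Abs(sin(u)), assemble
  H = (EN − 2FM + GL) / (2(EG − F²)) = -sin(u)/Abs(sin(u)).
At (u, v) = (3*pi/4, 3*pi/5): H = -1.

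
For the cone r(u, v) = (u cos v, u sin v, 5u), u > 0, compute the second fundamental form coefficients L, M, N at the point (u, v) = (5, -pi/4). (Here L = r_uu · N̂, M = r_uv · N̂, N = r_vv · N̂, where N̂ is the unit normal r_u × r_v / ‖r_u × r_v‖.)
L = 0;  M = 0;  N = 25*sqrt(26)/26

Compute the unit normal N̂(u, v) = (-5*sqrt(26)*u*cos(v)/(26*Abs(u)), -5*sqrt(26)*u*sin(v)/(26*Abs(u)), sqrt(26)*u/(26*Abs(u))), and the second partials r_uu, r_uv, r_vv. Take dot products:
  L(u, v) = r_uu · N̂ = 0,
  M(u, v) = r_uv · N̂ = 0,
  N(u, v) = r_vv · N̂ = 5*sqrt(26)*u^2/(26*Abs(u)).
Evaluating at (u, v) = (5, -pi/4):
  L = 0, M = 0, N = 25*sqrt(26)/26.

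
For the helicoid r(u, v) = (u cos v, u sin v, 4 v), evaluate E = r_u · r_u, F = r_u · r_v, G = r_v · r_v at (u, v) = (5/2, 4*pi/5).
E = 1;  F = 0;  G = 89/4

Partials: r_u = (cos(v), sin(v), 0), r_v = (-u*sin(v), u*cos(v), 4). As functions of (u, v):
  E = r_u · r_u = 1,
  F = r_u · r_v = 0,
  G = r_v · r_v = u^2 + 16.
Evaluating at (u, v) = (5/2, 4*pi/5): E = 1, F = 0, G = 89/4.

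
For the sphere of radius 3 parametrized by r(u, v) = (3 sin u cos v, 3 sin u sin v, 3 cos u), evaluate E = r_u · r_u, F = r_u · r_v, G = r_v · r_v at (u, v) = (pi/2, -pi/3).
E = 9;  F = 0;  G = 9

Partials: r_u = (3*cos(u)*cos(v), 3*sin(v)*cos(u), -3*sin(u)), r_v = (-3*sin(u)*sin(v), 3*sin(u)*cos(v), 0). As functions of (u, v):
  E = r_u · r_u = 9,
  F = r_u · r_v = 0,
  G = r_v · r_v = 9*sin(u)^2.
Evaluating at (u, v) = (pi/2, -pi/3): E = 9, F = 0, G = 9.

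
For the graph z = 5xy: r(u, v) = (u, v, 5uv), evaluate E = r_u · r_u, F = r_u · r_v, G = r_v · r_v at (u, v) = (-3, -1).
E = 26;  F = 75;  G = 226

Partials: r_u = (1, 0, 5*v), r_v = (0, 1, 5*u). As functions of (u, v):
  E = r_u · r_u = 25*v^2 + 1,
  F = r_u · r_v = 25*u*v,
  G = r_v · r_v = 25*u^2 + 1.
Evaluating at (u, v) = (-3, -1): E = 26, F = 75, G = 226.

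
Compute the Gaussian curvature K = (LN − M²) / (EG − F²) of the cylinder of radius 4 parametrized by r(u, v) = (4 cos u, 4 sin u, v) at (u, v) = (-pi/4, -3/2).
K = 0

Coefficients of the first fundamental form: E = 16, F = 0, G = 1.
Coefficients of the second fundamental form: L = -4, M = 0, N = 0.
Assemble K = (LN − M²)/(EG − F²) = 0. At (u, v) = (-pi/4, -3/2): K = 0.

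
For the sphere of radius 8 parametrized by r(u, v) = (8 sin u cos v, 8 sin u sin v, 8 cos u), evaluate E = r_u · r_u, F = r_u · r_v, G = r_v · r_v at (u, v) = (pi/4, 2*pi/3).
E = 64;  F = 0;  G = 32

Partials: r_u = (8*cos(u)*cos(v), 8*sin(v)*cos(u), -8*sin(u)), r_v = (-8*sin(u)*sin(v), 8*sin(u)*cos(v), 0). As functions of (u, v):
  E = r_u · r_u = 64,
  F = r_u · r_v = 0,
  G = r_v · r_v = 64*sin(u)^2.
Evaluating at (u, v) = (pi/4, 2*pi/3): E = 64, F = 0, G = 32.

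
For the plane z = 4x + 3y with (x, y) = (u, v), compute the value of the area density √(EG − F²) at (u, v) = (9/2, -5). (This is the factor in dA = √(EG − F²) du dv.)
√(EG − F²)|_{(9/2, -5)} = sqrt(26)

E = 17, F = 12, G = 10, so EG − F² = 26. Taking the positive square root: √(EG − F²) = sqrt(26). At (u, v) = (9/2, -5): sqrt(26).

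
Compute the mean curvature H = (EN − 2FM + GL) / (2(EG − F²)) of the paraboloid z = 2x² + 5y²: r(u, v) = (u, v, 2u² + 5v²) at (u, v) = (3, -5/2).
H = 1977*sqrt(770)/592900

With E = 16*u^2 + 1, F = 40*u*v, G = 100*v^2 + 1, L = 4/sqrt(16*u^2 + 100*v^2 + 1), M = 0, N = 10/sqrt(16*u^2 + 100*v^2 + 1), assemble
  H = (EN − 2FM + GL) / (2(EG − F²)) = (80*u^2 + 200*v^2 + 7)/(16*u^2 + 100*v^2 + 1)^(3/2).
At (u, v) = (3, -5/2): H = 1977*sqrt(770)/592900.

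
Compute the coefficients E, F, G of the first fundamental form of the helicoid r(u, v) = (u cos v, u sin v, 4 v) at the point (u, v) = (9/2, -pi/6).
E = 1;  F = 0;  G = 145/4

Partials: r_u = (cos(v), sin(v), 0), r_v = (-u*sin(v), u*cos(v), 4). As functions of (u, v):
  E = r_u · r_u = 1,
  F = r_u · r_v = 0,
  G = r_v · r_v = u^2 + 16.
Evaluating at (u, v) = (9/2, -pi/6): E = 1, F = 0, G = 145/4.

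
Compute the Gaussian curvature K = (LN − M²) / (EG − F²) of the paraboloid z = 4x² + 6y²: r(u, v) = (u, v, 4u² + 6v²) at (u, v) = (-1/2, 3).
K = 96/1723969

Coefficients of the first fundamental form: E = 64*u^2 + 1, F = 96*u*v, G = 144*v^2 + 1.
Coefficients of the second fundamental form: L = 8/sqrt(64*u^2 + 144*v^2 + 1), M = 0, N = 12/sqrt(64*u^2 + 144*v^2 + 1).
Assemble K = (LN − M²)/(EG − F²) = 96/(4096*u^4 + 18432*u^2*v^2 + 128*u^2 + 20736*v^4 + 288*v^2 + 1). At (u, v) = (-1/2, 3): K = 96/1723969.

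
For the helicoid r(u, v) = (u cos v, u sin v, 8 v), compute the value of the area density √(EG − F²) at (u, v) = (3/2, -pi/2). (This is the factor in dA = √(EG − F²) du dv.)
√(EG − F²)|_{(3/2, -pi/2)} = sqrt(265)/2

E = 1, F = 0, G = u^2 + 64, so EG − F² = u^2 + 64. Taking the positive square root: √(EG − F²) = sqrt(u^2 + 64). At (u, v) = (3/2, -pi/2): sqrt(265)/2.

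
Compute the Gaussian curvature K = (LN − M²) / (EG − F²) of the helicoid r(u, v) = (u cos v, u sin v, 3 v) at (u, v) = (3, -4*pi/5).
K = -1/36

Coefficients of the first fundamental form: E = 1, F = 0, G = u^2 + 9.
Coefficients of the second fundamental form: L = 0, M = -3/sqrt(u^2 + 9), N = 0.
Assemble K = (LN − M²)/(EG − F²) = -9/(u^2 + 9)^2. At (u, v) = (3, -4*pi/5): K = -1/36.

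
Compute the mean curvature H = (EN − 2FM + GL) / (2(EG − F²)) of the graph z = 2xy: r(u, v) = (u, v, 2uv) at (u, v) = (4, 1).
H = -32*sqrt(69)/4761

With E = 4*v^2 + 1, F = 4*u*v, G = 4*u^2 + 1, L = 0, M = 2/sqrt(4*u^2 + 4*v^2 + 1), N = 0, assemble
  H = (EN − 2FM + GL) / (2(EG − F²)) = -8*u*v/(4*u^2 + 4*v^2 + 1)^(3/2).
At (u, v) = (4, 1): H = -32*sqrt(69)/4761.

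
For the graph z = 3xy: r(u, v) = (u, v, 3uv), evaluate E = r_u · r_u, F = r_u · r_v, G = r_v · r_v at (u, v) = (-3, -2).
E = 37;  F = 54;  G = 82

Partials: r_u = (1, 0, 3*v), r_v = (0, 1, 3*u). As functions of (u, v):
  E = r_u · r_u = 9*v^2 + 1,
  F = r_u · r_v = 9*u*v,
  G = r_v · r_v = 9*u^2 + 1.
Evaluating at (u, v) = (-3, -2): E = 37, F = 54, G = 82.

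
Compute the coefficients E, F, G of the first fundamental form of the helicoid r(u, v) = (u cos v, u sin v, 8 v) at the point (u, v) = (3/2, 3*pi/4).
E = 1;  F = 0;  G = 265/4

Partials: r_u = (cos(v), sin(v), 0), r_v = (-u*sin(v), u*cos(v), 8). As functions of (u, v):
  E = r_u · r_u = 1,
  F = r_u · r_v = 0,
  G = r_v · r_v = u^2 + 64.
Evaluating at (u, v) = (3/2, 3*pi/4): E = 1, F = 0, G = 265/4.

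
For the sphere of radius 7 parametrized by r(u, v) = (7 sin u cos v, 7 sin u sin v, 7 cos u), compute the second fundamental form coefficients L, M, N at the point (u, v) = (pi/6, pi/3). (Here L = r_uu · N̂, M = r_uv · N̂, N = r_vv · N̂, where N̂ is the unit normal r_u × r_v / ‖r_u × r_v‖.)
L = -7;  M = 0;  N = -7/4

Compute the unit normal N̂(u, v) = (sin(u)^2*cos(v)/Abs(sin(u)), sin(u)^2*sin(v)/Abs(sin(u)), sin(2*u)/(2*Abs(sin(u)))), and the second partials r_uu, r_uv, r_vv. Take dot products:
  L(u, v) = r_uu · N̂ = -7*sin(u)/Abs(sin(u)),
  M(u, v) = r_uv · N̂ = 0,
  N(u, v) = r_vv · N̂ = -7*sin(u)^3/Abs(sin(u)).
Evaluating at (u, v) = (pi/6, pi/3):
  L = -7, M = 0, N = -7/4.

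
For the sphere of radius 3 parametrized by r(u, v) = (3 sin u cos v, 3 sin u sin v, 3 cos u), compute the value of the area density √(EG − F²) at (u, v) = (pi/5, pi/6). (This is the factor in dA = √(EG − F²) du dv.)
√(EG − F²)|_{(pi/5, pi/6)} = 9*sqrt(10 - 2*sqrt(5))/4

E = 9, F = 0, G = 9*sin(u)^2, so EG − F² = 81*sin(u)^2. Taking the positive square root: √(EG − F²) = 9*Abs(sin(u)). At (u, v) = (pi/5, pi/6): 9*sqrt(10 - 2*sqrt(5))/4.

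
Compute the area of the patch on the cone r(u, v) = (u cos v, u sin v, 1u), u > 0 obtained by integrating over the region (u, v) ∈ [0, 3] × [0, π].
Area = 9*sqrt(2)*pi/2

Area = ∫∫ √(EG − F²) du dv with √(EG − F²) = sqrt(2)*Abs(u). Integrating over [0, 3] × [0, π] gives 9*sqrt(2)*pi/2.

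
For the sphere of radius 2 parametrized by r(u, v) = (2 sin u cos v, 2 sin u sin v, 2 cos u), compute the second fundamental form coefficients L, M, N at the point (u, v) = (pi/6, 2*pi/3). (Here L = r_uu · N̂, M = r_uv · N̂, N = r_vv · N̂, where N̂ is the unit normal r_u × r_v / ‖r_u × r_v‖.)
L = -2;  M = 0;  N = -1/2

Compute the unit normal N̂(u, v) = (sin(u)^2*cos(v)/Abs(sin(u)), sin(u)^2*sin(v)/Abs(sin(u)), sin(2*u)/(2*Abs(sin(u)))), and the second partials r_uu, r_uv, r_vv. Take dot products:
  L(u, v) = r_uu · N̂ = -2*sin(u)/Abs(sin(u)),
  M(u, v) = r_uv · N̂ = 0,
  N(u, v) = r_vv · N̂ = -2*sin(u)^3/Abs(sin(u)).
Evaluating at (u, v) = (pi/6, 2*pi/3):
  L = -2, M = 0, N = -1/2.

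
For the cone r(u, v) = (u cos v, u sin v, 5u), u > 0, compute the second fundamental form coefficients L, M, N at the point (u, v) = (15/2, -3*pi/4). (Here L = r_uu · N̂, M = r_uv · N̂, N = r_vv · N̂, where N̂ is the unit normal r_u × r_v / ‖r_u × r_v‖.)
L = 0;  M = 0;  N = 75*sqrt(26)/52

Compute the unit normal N̂(u, v) = (-5*sqrt(26)*u*cos(v)/(26*Abs(u)), -5*sqrt(26)*u*sin(v)/(26*Abs(u)), sqrt(26)*u/(26*Abs(u))), and the second partials r_uu, r_uv, r_vv. Take dot products:
  L(u, v) = r_uu · N̂ = 0,
  M(u, v) = r_uv · N̂ = 0,
  N(u, v) = r_vv · N̂ = 5*sqrt(26)*u^2/(26*Abs(u)).
Evaluating at (u, v) = (15/2, -3*pi/4):
  L = 0, M = 0, N = 75*sqrt(26)/52.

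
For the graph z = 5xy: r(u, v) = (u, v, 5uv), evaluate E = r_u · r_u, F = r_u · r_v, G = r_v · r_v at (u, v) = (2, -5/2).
E = 629/4;  F = -125;  G = 101

Partials: r_u = (1, 0, 5*v), r_v = (0, 1, 5*u). As functions of (u, v):
  E = r_u · r_u = 25*v^2 + 1,
  F = r_u · r_v = 25*u*v,
  G = r_v · r_v = 25*u^2 + 1.
Evaluating at (u, v) = (2, -5/2): E = 629/4, F = -125, G = 101.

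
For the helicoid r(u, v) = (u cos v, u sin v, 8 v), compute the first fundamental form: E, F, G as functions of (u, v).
E = 1;  F = 0;  G = u^2 + 64

Compute partials: r_u = (cos(v), sin(v), 0), r_v = (-u*sin(v), u*cos(v), 8). Then
  E = r_u · r_u = 1,
  F = r_u · r_v = 0,
  G = r_v · r_v = u^2 + 64.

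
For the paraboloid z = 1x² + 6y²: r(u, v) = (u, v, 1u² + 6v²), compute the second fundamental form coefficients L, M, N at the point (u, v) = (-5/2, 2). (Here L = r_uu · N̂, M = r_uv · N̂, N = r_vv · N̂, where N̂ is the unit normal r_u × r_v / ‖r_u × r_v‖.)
L = sqrt(602)/301;  M = 0;  N = 6*sqrt(602)/301

Compute the unit normal N̂(u, v) = (-2*u/sqrt(4*u^2 + 144*v^2 + 1), -12*v/sqrt(4*u^2 + 144*v^2 + 1), 1/sqrt(4*u^2 + 144*v^2 + 1)), and the second partials r_uu, r_uv, r_vv. Take dot products:
  L(u, v) = r_uu · N̂ = 2/sqrt(4*u^2 + 144*v^2 + 1),
  M(u, v) = r_uv · N̂ = 0,
  N(u, v) = r_vv · N̂ = 12/sqrt(4*u^2 + 144*v^2 + 1).
Evaluating at (u, v) = (-5/2, 2):
  L = sqrt(602)/301, M = 0, N = 6*sqrt(602)/301.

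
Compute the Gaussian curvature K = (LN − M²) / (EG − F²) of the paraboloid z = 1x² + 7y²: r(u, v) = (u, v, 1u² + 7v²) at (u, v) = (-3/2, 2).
K = 7/157609

Coefficients of the first fundamental form: E = 4*u^2 + 1, F = 28*u*v, G = 196*v^2 + 1.
Coefficients of the second fundamental form: L = 2/sqrt(4*u^2 + 196*v^2 + 1), M = 0, N = 14/sqrt(4*u^2 + 196*v^2 + 1).
Assemble K = (LN − M²)/(EG − F²) = 28/(16*u^4 + 1568*u^2*v^2 + 8*u^2 + 38416*v^4 + 392*v^2 + 1). At (u, v) = (-3/2, 2): K = 7/157609.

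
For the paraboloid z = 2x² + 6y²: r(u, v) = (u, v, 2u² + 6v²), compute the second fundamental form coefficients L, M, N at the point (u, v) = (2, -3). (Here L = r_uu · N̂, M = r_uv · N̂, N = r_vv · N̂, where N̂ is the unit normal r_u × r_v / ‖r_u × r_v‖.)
L = 4*sqrt(1361)/1361;  M = 0;  N = 12*sqrt(1361)/1361

Compute the unit normal N̂(u, v) = (-4*u/sqrt(16*u^2 + 144*v^2 + 1), -12*v/sqrt(16*u^2 + 144*v^2 + 1), 1/sqrt(16*u^2 + 144*v^2 + 1)), and the second partials r_uu, r_uv, r_vv. Take dot products:
  L(u, v) = r_uu · N̂ = 4/sqrt(16*u^2 + 144*v^2 + 1),
  M(u, v) = r_uv · N̂ = 0,
  N(u, v) = r_vv · N̂ = 12/sqrt(16*u^2 + 144*v^2 + 1).
Evaluating at (u, v) = (2, -3):
  L = 4*sqrt(1361)/1361, M = 0, N = 12*sqrt(1361)/1361.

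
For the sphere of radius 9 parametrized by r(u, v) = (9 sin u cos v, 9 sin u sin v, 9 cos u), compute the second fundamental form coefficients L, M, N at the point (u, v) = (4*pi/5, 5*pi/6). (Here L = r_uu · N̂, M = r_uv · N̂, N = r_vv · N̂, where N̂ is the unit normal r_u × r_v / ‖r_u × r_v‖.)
L = -9;  M = 0;  N = -45/8 + 9*sqrt(5)/8

Compute the unit normal N̂(u, v) = (sin(u)^2*cos(v)/Abs(sin(u)), sin(u)^2*sin(v)/Abs(sin(u)), sin(2*u)/(2*Abs(sin(u)))), and the second partials r_uu, r_uv, r_vv. Take dot products:
  L(u, v) = r_uu · N̂ = -9*sin(u)/Abs(sin(u)),
  M(u, v) = r_uv · N̂ = 0,
  N(u, v) = r_vv · N̂ = -9*sin(u)^3/Abs(sin(u)).
Evaluating at (u, v) = (4*pi/5, 5*pi/6):
  L = -9, M = 0, N = -45/8 + 9*sqrt(5)/8.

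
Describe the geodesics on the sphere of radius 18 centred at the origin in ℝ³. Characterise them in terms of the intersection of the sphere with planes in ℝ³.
Geodesics on the sphere of radius 18 are great circles — circles of radius 18 obtained as the intersection of the sphere with planes through the origin (the centre of the sphere).

A curve α(t) of nonzero constant speed on the sphere of radius 18 is a geodesic iff its acceleration α̈ is everywhere normal to the surface, i.e. parallel to the radial vector α(t). Then d/dt(α × α̇) = α̇ × α̇ + α × α̈ = 0, so α × α̇ is a constant vector n ≠ 0 and α(t) · n = 0 for all t: α lies in the plane through the origin with normal n. The intersection of that plane with the sphere is a circle of radius 18 (a great circle). Conversely, a great circle traversed at constant speed has centripetal acceleration pointing at the origin, hence normal to the sphere, so every great circle is a geodesic.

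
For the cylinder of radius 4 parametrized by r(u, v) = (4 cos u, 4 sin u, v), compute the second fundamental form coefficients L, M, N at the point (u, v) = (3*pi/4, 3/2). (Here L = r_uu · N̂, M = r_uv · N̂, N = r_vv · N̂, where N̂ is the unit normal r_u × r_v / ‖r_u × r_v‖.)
L = -4;  M = 0;  N = 0

Compute the unit normal N̂(u, v) = (cos(u), sin(u), 0), and the second partials r_uu, r_uv, r_vv. Take dot products:
  L(u, v) = r_uu · N̂ = -4,
  M(u, v) = r_uv · N̂ = 0,
  N(u, v) = r_vv · N̂ = 0.
Evaluating at (u, v) = (3*pi/4, 3/2):
  L = -4, M = 0, N = 0.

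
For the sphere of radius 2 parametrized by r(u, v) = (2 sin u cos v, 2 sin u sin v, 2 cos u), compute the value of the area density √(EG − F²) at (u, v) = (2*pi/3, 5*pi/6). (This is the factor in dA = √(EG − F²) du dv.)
√(EG − F²)|_{(2*pi/3, 5*pi/6)} = 2*sqrt(3)

E = 4, F = 0, G = 4*sin(u)^2, so EG − F² = 16*sin(u)^2. Taking the positive square root: √(EG − F²) = 4*Abs(sin(u)). At (u, v) = (2*pi/3, 5*pi/6): 2*sqrt(3).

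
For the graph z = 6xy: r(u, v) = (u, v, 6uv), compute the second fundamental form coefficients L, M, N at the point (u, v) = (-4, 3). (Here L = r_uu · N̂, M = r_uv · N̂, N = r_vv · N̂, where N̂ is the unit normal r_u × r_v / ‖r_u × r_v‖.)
L = 0;  M = 6*sqrt(901)/901;  N = 0

Compute the unit normal N̂(u, v) = (-6*v/sqrt(36*u^2 + 36*v^2 + 1), -6*u/sqrt(36*u^2 + 36*v^2 + 1), 1/sqrt(36*u^2 + 36*v^2 + 1)), and the second partials r_uu, r_uv, r_vv. Take dot products:
  L(u, v) = r_uu · N̂ = 0,
  M(u, v) = r_uv · N̂ = 6/sqrt(36*u^2 + 36*v^2 + 1),
  N(u, v) = r_vv · N̂ = 0.
Evaluating at (u, v) = (-4, 3):
  L = 0, M = 6*sqrt(901)/901, N = 0.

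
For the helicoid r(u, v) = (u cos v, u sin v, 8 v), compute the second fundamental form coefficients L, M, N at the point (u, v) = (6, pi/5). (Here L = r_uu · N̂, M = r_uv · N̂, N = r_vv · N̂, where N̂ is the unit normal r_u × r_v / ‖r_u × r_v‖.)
L = 0;  M = -4/5;  N = 0

Compute the unit normal N̂(u, v) = (8*sin(v)/sqrt(u^2 + 64), -8*cos(v)/sqrt(u^2 + 64), u/sqrt(u^2 + 64)), and the second partials r_uu, r_uv, r_vv. Take dot products:
  L(u, v) = r_uu · N̂ = 0,
  M(u, v) = r_uv · N̂ = -8/sqrt(u^2 + 64),
  N(u, v) = r_vv · N̂ = 0.
Evaluating at (u, v) = (6, pi/5):
  L = 0, M = -4/5, N = 0.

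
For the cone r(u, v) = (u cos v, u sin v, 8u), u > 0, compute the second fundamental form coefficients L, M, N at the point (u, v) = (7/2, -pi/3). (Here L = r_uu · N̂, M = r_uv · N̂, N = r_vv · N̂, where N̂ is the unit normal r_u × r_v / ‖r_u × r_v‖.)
L = 0;  M = 0;  N = 28*sqrt(65)/65

Compute the unit normal N̂(u, v) = (-8*sqrt(65)*u*cos(v)/(65*Abs(u)), -8*sqrt(65)*u*sin(v)/(65*Abs(u)), sqrt(65)*u/(65*Abs(u))), and the second partials r_uu, r_uv, r_vv. Take dot products:
  L(u, v) = r_uu · N̂ = 0,
  M(u, v) = r_uv · N̂ = 0,
  N(u, v) = r_vv · N̂ = 8*sqrt(65)*u^2/(65*Abs(u)).
Evaluating at (u, v) = (7/2, -pi/3):
  L = 0, M = 0, N = 28*sqrt(65)/65.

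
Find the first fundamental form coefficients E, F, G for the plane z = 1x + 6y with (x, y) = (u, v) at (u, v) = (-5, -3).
E = 2;  F = 6;  G = 37

Partials: r_u = (1, 0, 1), r_v = (0, 1, 6). As functions of (u, v):
  E = r_u · r_u = 2,
  F = r_u · r_v = 6,
  G = r_v · r_v = 37.
Evaluating at (u, v) = (-5, -3): E = 2, F = 6, G = 37.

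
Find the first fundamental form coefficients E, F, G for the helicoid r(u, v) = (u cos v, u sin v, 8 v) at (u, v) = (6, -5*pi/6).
E = 1;  F = 0;  G = 100

Partials: r_u = (cos(v), sin(v), 0), r_v = (-u*sin(v), u*cos(v), 8). As functions of (u, v):
  E = r_u · r_u = 1,
  F = r_u · r_v = 0,
  G = r_v · r_v = u^2 + 64.
Evaluating at (u, v) = (6, -5*pi/6): E = 1, F = 0, G = 100.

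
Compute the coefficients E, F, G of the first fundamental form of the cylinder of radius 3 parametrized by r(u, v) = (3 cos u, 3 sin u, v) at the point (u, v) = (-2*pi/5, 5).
E = 9;  F = 0;  G = 1

Partials: r_u = (-3*sin(u), 3*cos(u), 0), r_v = (0, 0, 1). As functions of (u, v):
  E = r_u · r_u = 9,
  F = r_u · r_v = 0,
  G = r_v · r_v = 1.
Evaluating at (u, v) = (-2*pi/5, 5): E = 9, F = 0, G = 1.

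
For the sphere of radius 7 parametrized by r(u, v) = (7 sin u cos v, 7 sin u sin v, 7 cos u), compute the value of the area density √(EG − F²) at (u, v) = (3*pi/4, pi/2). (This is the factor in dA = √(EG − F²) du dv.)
√(EG − F²)|_{(3*pi/4, pi/2)} = 49*sqrt(2)/2

E = 49, F = 0, G = 49*sin(u)^2, so EG − F² = 2401*sin(u)^2. Taking the positive square root: √(EG − F²) = 49*Abs(sin(u)). At (u, v) = (3*pi/4, pi/2): 49*sqrt(2)/2.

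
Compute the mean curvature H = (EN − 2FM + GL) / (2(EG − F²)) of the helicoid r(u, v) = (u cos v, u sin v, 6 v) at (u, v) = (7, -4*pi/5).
H = 0

With E = 1, F = 0, G = u^2 + 36, L = 0, M = -6/sqrt(u^2 + 36), N = 0, assemble
  H = (EN − 2FM + GL) / (2(EG − F²)) = 0.
At (u, v) = (7, -4*pi/5): H = 0.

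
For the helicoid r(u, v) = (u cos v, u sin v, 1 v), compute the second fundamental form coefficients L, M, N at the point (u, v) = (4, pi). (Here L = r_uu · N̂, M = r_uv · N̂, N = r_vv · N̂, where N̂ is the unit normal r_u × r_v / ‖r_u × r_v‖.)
L = 0;  M = -sqrt(17)/17;  N = 0

Compute the unit normal N̂(u, v) = (sin(v)/sqrt(u^2 + 1), -cos(v)/sqrt(u^2 + 1), u/sqrt(u^2 + 1)), and the second partials r_uu, r_uv, r_vv. Take dot products:
  L(u, v) = r_uu · N̂ = 0,
  M(u, v) = r_uv · N̂ = -1/sqrt(u^2 + 1),
  N(u, v) = r_vv · N̂ = 0.
Evaluating at (u, v) = (4, pi):
  L = 0, M = -sqrt(17)/17, N = 0.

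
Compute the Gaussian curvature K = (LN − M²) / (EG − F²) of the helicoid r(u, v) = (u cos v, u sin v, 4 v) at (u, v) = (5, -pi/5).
K = -16/1681

Coefficients of the first fundamental form: E = 1, F = 0, G = u^2 + 16.
Coefficients of the second fundamental form: L = 0, M = -4/sqrt(u^2 + 16), N = 0.
Assemble K = (LN − M²)/(EG − F²) = -16/(u^2 + 16)^2. At (u, v) = (5, -pi/5): K = -16/1681.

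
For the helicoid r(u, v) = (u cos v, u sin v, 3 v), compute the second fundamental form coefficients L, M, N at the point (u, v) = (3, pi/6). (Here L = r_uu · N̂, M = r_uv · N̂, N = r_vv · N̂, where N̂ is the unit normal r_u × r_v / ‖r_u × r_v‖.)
L = 0;  M = -sqrt(2)/2;  N = 0

Compute the unit normal N̂(u, v) = (3*sin(v)/sqrt(u^2 + 9), -3*cos(v)/sqrt(u^2 + 9), u/sqrt(u^2 + 9)), and the second partials r_uu, r_uv, r_vv. Take dot products:
  L(u, v) = r_uu · N̂ = 0,
  M(u, v) = r_uv · N̂ = -3/sqrt(u^2 + 9),
  N(u, v) = r_vv · N̂ = 0.
Evaluating at (u, v) = (3, pi/6):
  L = 0, M = -sqrt(2)/2, N = 0.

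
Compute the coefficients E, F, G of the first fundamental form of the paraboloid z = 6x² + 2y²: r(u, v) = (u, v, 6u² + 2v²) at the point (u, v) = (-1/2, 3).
E = 37;  F = -72;  G = 145

Partials: r_u = (1, 0, 12*u), r_v = (0, 1, 4*v). As functions of (u, v):
  E = r_u · r_u = 144*u^2 + 1,
  F = r_u · r_v = 48*u*v,
  G = r_v · r_v = 16*v^2 + 1.
Evaluating at (u, v) = (-1/2, 3): E = 37, F = -72, G = 145.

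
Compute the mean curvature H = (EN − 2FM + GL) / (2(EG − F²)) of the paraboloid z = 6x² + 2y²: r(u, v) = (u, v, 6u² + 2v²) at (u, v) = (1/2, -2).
H = 464*sqrt(101)/10201

With E = 144*u^2 + 1, F = 48*u*v, G = 16*v^2 + 1, L = 12/sqrt(144*u^2 + 16*v^2 + 1), M = 0, N = 4/sqrt(144*u^2 + 16*v^2 + 1), assemble
  H = (EN − 2FM + GL) / (2(EG − F²)) = 8*(36*u^2 + 12*v^2 + 1)/(144*u^2 + 16*v^2 + 1)^(3/2).
At (u, v) = (1/2, -2): H = 464*sqrt(101)/10201.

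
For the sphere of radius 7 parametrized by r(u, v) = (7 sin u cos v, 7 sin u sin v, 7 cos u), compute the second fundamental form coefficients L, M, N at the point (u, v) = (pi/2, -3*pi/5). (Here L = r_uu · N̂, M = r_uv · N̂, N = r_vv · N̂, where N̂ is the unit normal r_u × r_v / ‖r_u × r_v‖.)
L = -7;  M = 0;  N = -7

Compute the unit normal N̂(u, v) = (sin(u)^2*cos(v)/Abs(sin(u)), sin(u)^2*sin(v)/Abs(sin(u)), sin(2*u)/(2*Abs(sin(u)))), and the second partials r_uu, r_uv, r_vv. Take dot products:
  L(u, v) = r_uu · N̂ = -7*sin(u)/Abs(sin(u)),
  M(u, v) = r_uv · N̂ = 0,
  N(u, v) = r_vv · N̂ = -7*sin(u)^3/Abs(sin(u)).
Evaluating at (u, v) = (pi/2, -3*pi/5):
  L = -7, M = 0, N = -7.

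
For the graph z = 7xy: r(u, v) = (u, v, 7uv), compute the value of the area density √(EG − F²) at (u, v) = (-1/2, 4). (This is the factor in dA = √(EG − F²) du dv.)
√(EG − F²)|_{(-1/2, 4)} = sqrt(3189)/2

E = 49*v^2 + 1, F = 49*u*v, G = 49*u^2 + 1, so EG − F² = 49*u^2 + 49*v^2 + 1. Taking the positive square root: √(EG − F²) = sqrt(49*u^2 + 49*v^2 + 1). At (u, v) = (-1/2, 4): sqrt(3189)/2.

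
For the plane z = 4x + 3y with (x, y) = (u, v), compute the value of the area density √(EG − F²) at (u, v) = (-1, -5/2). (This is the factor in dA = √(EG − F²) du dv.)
√(EG − F²)|_{(-1, -5/2)} = sqrt(26)

E = 17, F = 12, G = 10, so EG − F² = 26. Taking the positive square root: √(EG − F²) = sqrt(26). At (u, v) = (-1, -5/2): sqrt(26).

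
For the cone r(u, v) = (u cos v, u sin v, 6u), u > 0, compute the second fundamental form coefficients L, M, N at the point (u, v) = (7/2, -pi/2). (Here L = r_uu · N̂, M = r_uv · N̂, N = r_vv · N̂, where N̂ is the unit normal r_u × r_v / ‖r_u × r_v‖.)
L = 0;  M = 0;  N = 21*sqrt(37)/37

Compute the unit normal N̂(u, v) = (-6*sqrt(37)*u*cos(v)/(37*Abs(u)), -6*sqrt(37)*u*sin(v)/(37*Abs(u)), sqrt(37)*u/(37*Abs(u))), and the second partials r_uu, r_uv, r_vv. Take dot products:
  L(u, v) = r_uu · N̂ = 0,
  M(u, v) = r_uv · N̂ = 0,
  N(u, v) = r_vv · N̂ = 6*sqrt(37)*u^2/(37*Abs(u)).
Evaluating at (u, v) = (7/2, -pi/2):
  L = 0, M = 0, N = 21*sqrt(37)/37.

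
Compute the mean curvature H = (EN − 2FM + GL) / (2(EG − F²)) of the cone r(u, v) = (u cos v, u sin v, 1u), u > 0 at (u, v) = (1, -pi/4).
H = sqrt(2)/4

With E = 2, F = 0, G = u^2, L = 0, M = 0, N = sqrt(2)*u^2/(2*Abs(u)), assemble
  H = (EN − 2FM + GL) / (2(EG − F²)) = sqrt(2)/(4*Abs(u)).
At (u, v) = (1, -pi/4): H = sqrt(2)/4.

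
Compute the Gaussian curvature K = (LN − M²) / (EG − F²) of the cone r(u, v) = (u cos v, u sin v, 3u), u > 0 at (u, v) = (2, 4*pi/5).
K = 0

Coefficients of the first fundamental form: E = 10, F = 0, G = u^2.
Coefficients of the second fundamental form: L = 0, M = 0, N = 3*sqrt(10)*u^2/(10*Abs(u)).
Assemble K = (LN − M²)/(EG − F²) = 0. At (u, v) = (2, 4*pi/5): K = 0.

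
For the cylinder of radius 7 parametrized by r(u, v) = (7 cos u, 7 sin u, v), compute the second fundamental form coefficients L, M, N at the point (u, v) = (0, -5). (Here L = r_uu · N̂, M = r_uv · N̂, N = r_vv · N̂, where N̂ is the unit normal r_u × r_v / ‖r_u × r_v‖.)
L = -7;  M = 0;  N = 0

Compute the unit normal N̂(u, v) = (cos(u), sin(u), 0), and the second partials r_uu, r_uv, r_vv. Take dot products:
  L(u, v) = r_uu · N̂ = -7,
  M(u, v) = r_uv · N̂ = 0,
  N(u, v) = r_vv · N̂ = 0.
Evaluating at (u, v) = (0, -5):
  L = -7, M = 0, N = 0.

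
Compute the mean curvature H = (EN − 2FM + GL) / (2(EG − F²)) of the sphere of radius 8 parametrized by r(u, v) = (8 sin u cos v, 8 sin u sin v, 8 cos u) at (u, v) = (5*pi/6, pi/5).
H = -1/8

With E = 64, F = 0, G = 64*sin(u)^2, L = -8*sin(u)/Abs(sin(u)), M = 0, N = -8*sin(u)^3/Abs(sin(u)), assemble
  H = (EN − 2FM + GL) / (2(EG − F²)) = -sin(u)/(8*Abs(sin(u))).
At (u, v) = (5*pi/6, pi/5): H = -1/8.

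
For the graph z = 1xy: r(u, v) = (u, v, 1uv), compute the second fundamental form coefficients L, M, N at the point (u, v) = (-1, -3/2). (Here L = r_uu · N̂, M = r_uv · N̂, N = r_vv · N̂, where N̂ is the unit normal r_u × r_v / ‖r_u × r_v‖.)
L = 0;  M = 2*sqrt(17)/17;  N = 0

Compute the unit normal N̂(u, v) = (-v/sqrt(u^2 + v^2 + 1), -u/sqrt(u^2 + v^2 + 1), 1/sqrt(u^2 + v^2 + 1)), and the second partials r_uu, r_uv, r_vv. Take dot products:
  L(u, v) = r_uu · N̂ = 0,
  M(u, v) = r_uv · N̂ = 1/sqrt(u^2 + v^2 + 1),
  N(u, v) = r_vv · N̂ = 0.
Evaluating at (u, v) = (-1, -3/2):
  L = 0, M = 2*sqrt(17)/17, N = 0.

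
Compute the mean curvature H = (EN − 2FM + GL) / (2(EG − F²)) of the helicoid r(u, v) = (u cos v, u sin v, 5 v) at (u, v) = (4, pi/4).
H = 0

With E = 1, F = 0, G = u^2 + 25, L = 0, M = -5/sqrt(u^2 + 25), N = 0, assemble
  H = (EN − 2FM + GL) / (2(EG − F²)) = 0.
At (u, v) = (4, pi/4): H = 0.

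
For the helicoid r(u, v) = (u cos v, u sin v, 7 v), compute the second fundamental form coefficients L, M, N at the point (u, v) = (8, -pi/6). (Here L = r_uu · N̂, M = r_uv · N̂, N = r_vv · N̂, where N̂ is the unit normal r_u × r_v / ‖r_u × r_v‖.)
L = 0;  M = -7*sqrt(113)/113;  N = 0

Compute the unit normal N̂(u, v) = (7*sin(v)/sqrt(u^2 + 49), -7*cos(v)/sqrt(u^2 + 49), u/sqrt(u^2 + 49)), and the second partials r_uu, r_uv, r_vv. Take dot products:
  L(u, v) = r_uu · N̂ = 0,
  M(u, v) = r_uv · N̂ = -7/sqrt(u^2 + 49),
  N(u, v) = r_vv · N̂ = 0.
Evaluating at (u, v) = (8, -pi/6):
  L = 0, M = -7*sqrt(113)/113, N = 0.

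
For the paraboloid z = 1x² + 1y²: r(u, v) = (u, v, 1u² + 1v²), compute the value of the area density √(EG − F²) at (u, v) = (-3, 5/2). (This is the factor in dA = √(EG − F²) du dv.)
√(EG − F²)|_{(-3, 5/2)} = sqrt(62)

E = 4*u^2 + 1, F = 4*u*v, G = 4*v^2 + 1, so EG − F² = 4*u^2 + 4*v^2 + 1. Taking the positive square root: √(EG − F²) = sqrt(4*u^2 + 4*v^2 + 1). At (u, v) = (-3, 5/2): sqrt(62).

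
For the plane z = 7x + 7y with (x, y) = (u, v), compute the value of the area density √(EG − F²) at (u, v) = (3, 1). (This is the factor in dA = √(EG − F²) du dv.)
√(EG − F²)|_{(3, 1)} = 3*sqrt(11)

E = 50, F = 49, G = 50, so EG − F² = 99. Taking the positive square root: √(EG − F²) = 3*sqrt(11). At (u, v) = (3, 1): 3*sqrt(11).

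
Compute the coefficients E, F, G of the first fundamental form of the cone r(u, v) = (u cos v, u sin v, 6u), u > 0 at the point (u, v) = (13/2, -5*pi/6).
E = 37;  F = 0;  G = 169/4

Partials: r_u = (cos(v), sin(v), 6), r_v = (-u*sin(v), u*cos(v), 0). As functions of (u, v):
  E = r_u · r_u = 37,
  F = r_u · r_v = 0,
  G = r_v · r_v = u^2.
Evaluating at (u, v) = (13/2, -5*pi/6): E = 37, F = 0, G = 169/4.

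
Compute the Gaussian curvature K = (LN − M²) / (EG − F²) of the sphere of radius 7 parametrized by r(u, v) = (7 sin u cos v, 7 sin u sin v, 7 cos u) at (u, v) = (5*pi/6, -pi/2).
K = 1/49

Coefficients of the first fundamental form: E = 49, F = 0, G = 49*sin(u)^2.
Coefficients of the second fundamental form: L = -7*sin(u)/Abs(sin(u)), M = 0, N = -7*sin(u)^3/Abs(sin(u)).
Assemble K = (LN − M²)/(EG − F²) = 1/49. At (u, v) = (5*pi/6, -pi/2): K = 1/49.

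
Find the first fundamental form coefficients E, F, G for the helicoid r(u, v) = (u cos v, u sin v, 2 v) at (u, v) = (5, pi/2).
E = 1;  F = 0;  G = 29

Partials: r_u = (cos(v), sin(v), 0), r_v = (-u*sin(v), u*cos(v), 2). As functions of (u, v):
  E = r_u · r_u = 1,
  F = r_u · r_v = 0,
  G = r_v · r_v = u^2 + 4.
Evaluating at (u, v) = (5, pi/2): E = 1, F = 0, G = 29.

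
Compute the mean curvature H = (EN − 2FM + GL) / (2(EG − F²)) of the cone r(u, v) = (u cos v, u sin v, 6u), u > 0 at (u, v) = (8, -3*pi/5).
H = 3*sqrt(37)/296

With E = 37, F = 0, G = u^2, L = 0, M = 0, N = 6*sqrt(37)*u^2/(37*Abs(u)), assemble
  H = (EN − 2FM + GL) / (2(EG − F²)) = 3*sqrt(37)/(37*Abs(u)).
At (u, v) = (8, -3*pi/5): H = 3*sqrt(37)/296.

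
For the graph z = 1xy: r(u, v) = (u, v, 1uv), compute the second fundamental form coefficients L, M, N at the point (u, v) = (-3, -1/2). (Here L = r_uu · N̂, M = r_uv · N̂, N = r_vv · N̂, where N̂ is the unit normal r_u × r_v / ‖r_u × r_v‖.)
L = 0;  M = 2*sqrt(41)/41;  N = 0

Compute the unit normal N̂(u, v) = (-v/sqrt(u^2 + v^2 + 1), -u/sqrt(u^2 + v^2 + 1), 1/sqrt(u^2 + v^2 + 1)), and the second partials r_uu, r_uv, r_vv. Take dot products:
  L(u, v) = r_uu · N̂ = 0,
  M(u, v) = r_uv · N̂ = 1/sqrt(u^2 + v^2 + 1),
  N(u, v) = r_vv · N̂ = 0.
Evaluating at (u, v) = (-3, -1/2):
  L = 0, M = 2*sqrt(41)/41, N = 0.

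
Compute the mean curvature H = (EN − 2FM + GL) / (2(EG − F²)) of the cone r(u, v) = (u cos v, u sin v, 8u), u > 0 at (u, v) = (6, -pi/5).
H = 2*sqrt(65)/195

With E = 65, F = 0, G = u^2, L = 0, M = 0, N = 8*sqrt(65)*u^2/(65*Abs(u)), assemble
  H = (EN − 2FM + GL) / (2(EG − F²)) = 4*sqrt(65)/(65*Abs(u)).
At (u, v) = (6, -pi/5): H = 2*sqrt(65)/195.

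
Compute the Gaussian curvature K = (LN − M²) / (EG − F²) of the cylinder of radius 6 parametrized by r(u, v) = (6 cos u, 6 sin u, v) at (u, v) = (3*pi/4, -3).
K = 0

Coefficients of the first fundamental form: E = 36, F = 0, G = 1.
Coefficients of the second fundamental form: L = -6, M = 0, N = 0.
Assemble K = (LN − M²)/(EG − F²) = 0. At (u, v) = (3*pi/4, -3): K = 0.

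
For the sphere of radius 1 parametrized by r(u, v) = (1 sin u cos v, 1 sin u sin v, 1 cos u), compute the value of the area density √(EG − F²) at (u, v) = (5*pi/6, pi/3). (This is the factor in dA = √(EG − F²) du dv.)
√(EG − F²)|_{(5*pi/6, pi/3)} = 1/2

E = 1, F = 0, G = sin(u)^2, so EG − F² = sin(u)^2. Taking the positive square root: √(EG − F²) = Abs(sin(u)). At (u, v) = (5*pi/6, pi/3): 1/2.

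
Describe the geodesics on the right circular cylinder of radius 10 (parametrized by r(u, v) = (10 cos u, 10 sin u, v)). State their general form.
The cylinder is flat (K = 0) and locally isometric to the plane via the development (u, v) ↦ (10 u, v). Geodesics are the pre-images of straight lines: circles (v constant), vertical lines (u constant), and helices (v = c · u + d) for constants c, d.

A right cylinder has E = 10², F = 0, G = 1, so EG − F² = 10², and L = −10, M = N = 0, giving K = (LN − M²)/(EG − F²) = 0 everywhere. A flat surface is locally isometric to the Euclidean plane via the map (u, v) ↦ (10 u, v). Straight lines in the (x̃, ỹ) plane pull back to: (a) horizontal circles (v = const), (b) vertical generators (u = const), and (c) helices (10 u tan θ = v, i.e. v = c · u + d).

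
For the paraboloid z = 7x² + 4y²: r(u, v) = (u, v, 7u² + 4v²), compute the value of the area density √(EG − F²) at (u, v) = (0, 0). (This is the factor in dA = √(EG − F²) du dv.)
√(EG − F²)|_{(0, 0)} = 1

E = 196*u^2 + 1, F = 112*u*v, G = 64*v^2 + 1, so EG − F² = 196*u^2 + 64*v^2 + 1. Taking the positive square root: √(EG − F²) = sqrt(196*u^2 + 64*v^2 + 1). At (u, v) = (0, 0): 1.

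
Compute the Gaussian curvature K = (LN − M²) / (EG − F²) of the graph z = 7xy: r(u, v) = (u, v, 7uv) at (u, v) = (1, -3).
K = -49/241081

Coefficients of the first fundamental form: E = 49*v^2 + 1, F = 49*u*v, G = 49*u^2 + 1.
Coefficients of the second fundamental form: L = 0, M = 7/sqrt(49*u^2 + 49*v^2 + 1), N = 0.
Assemble K = (LN − M²)/(EG − F²) = -49/(2401*u^4 + 4802*u^2*v^2 + 98*u^2 + 2401*v^4 + 98*v^2 + 1). At (u, v) = (1, -3): K = -49/241081.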